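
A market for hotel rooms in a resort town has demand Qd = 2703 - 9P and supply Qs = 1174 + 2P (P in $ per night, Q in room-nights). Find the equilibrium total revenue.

Total revenue = 201828

The market clears where 2703 - 9P = 1174 + 2P. Rearranging, 11P = 1529, hence P* = 139.
Then Q* = 2703 - 9(139) = 1452.
Total revenue = P* × Q* = 139 × 1452 = 201828.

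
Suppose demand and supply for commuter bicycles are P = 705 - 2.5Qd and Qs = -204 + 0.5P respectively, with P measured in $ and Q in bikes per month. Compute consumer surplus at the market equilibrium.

Inverting to quantity form: Qd = 282 - 0.4P.
The market clears where 282 - 0.4P = -204 + 0.5P. Rearranging, 0.9P = 486, hence P* = 540.
Then Q* = 282 - 0.4(540) = 66.
Demand choke price (Qd = 0): P = 282/0.4 = 705. Consumer surplus = ½ × (705 - 540) × 66 = 5445.

Consumer surplus = 5445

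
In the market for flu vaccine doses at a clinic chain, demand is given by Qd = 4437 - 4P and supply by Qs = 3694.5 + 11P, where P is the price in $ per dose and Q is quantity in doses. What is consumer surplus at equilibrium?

Consumer surplus = 2246140.125

At equilibrium Qd = Qs, so 4437 - 4P = 3694.5 + 11P; collecting terms, 742.5 = 15P and P* = 49.5.
From the demand curve, Q* = 4437 - 4(49.5) = 4239.
Demand choke price (Qd = 0): P = 4437/4 = 1109.25. Consumer surplus = ½ × (1109.25 - 49.5) × 4239 = 2246140.125.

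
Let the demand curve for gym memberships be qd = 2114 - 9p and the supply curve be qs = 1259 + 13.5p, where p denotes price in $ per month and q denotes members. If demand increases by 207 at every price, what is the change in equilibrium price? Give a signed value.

Set qd = qs: 2114 - 9p = 1259 + 13.5p, so 855 = 22.5p and p* = 38.
From the demand curve, q* = 2114 - 9(38) = 1772.
After the shift, demand is qd = 2321 - 9p.
New equilibrium: 1062 = 22.5p, so p = 47.2 and q = 1896.2.
Δp = 47.2 - 38 = 9.2.

Δp = 9.2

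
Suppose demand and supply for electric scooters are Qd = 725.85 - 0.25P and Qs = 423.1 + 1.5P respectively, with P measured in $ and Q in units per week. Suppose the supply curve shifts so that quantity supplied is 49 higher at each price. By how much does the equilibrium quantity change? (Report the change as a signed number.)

Set Qd = Qs: 725.85 - 0.25P = 423.1 + 1.5P, so 302.75 = 1.75P and P* = 173.
Then Q* = 725.85 - 0.25(173) = 682.6.
After the shift, supply is Qs = 472.1 + 1.5P.
The new intersection has 253.75 = 1.75P, i.e. P = 145, Q = 689.6.
ΔQ = 689.6 - 682.6 = 7.

ΔQ = 7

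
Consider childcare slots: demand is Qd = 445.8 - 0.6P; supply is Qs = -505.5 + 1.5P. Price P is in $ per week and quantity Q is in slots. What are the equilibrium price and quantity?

P* = 453, Q* = 174

The market clears where 445.8 - 0.6P = -505.5 + 1.5P. Rearranging, 2.1P = 951.3, hence P* = 453.
From the demand curve, Q* = 445.8 - 0.6(453) = 174.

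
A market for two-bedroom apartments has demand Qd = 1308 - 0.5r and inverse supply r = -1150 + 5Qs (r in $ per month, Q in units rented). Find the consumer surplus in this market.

Consumer surplus = 289444

Inverting to quantity form: Qs = 230 + 0.2r.
The market clears where 1308 - 0.5r = 230 + 0.2r. Rearranging, 0.7r = 1078, hence r* = 1540.
Then Q* = 1308 - 0.5(1540) = 538.
Demand choke price (Qd = 0): r = 1308/0.5 = 2616. Consumer surplus = ½ × (2616 - 1540) × 538 = 289444.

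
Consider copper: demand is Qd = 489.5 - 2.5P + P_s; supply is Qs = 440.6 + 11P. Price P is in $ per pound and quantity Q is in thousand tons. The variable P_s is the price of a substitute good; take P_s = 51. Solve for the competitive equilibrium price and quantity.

P* = 7.4, Q* = 522

With P_s = 51, demand is Qd = 540.5 - 2.5P.
Set Qd = Qs: 540.5 - 2.5P = 440.6 + 11P, so 99.9 = 13.5P and P* = 7.4.
Substitute back: Q* = 540.5 - 2.5(7.4) = 522.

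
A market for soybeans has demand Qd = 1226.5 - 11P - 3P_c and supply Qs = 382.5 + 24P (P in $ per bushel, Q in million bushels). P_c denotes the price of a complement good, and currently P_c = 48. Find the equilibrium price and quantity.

P* = 20, Q* = 862.5

With P_c = 48, demand is Qd = 1082.5 - 11P.
Equating demand and supply, 1082.5 - 11P = 382.5 + 24P gives 35P = 700, so P* = 20.
Substitute back: Q* = 1082.5 - 11(20) = 862.5.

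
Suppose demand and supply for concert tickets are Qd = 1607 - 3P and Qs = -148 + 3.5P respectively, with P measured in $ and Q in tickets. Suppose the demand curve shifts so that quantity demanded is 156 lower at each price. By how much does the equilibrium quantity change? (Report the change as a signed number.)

ΔQ = -84

Set Qd = Qs: 1607 - 3P = -148 + 3.5P, so 1755 = 6.5P and P* = 270.
Substitute back: Q* = 1607 - 3(270) = 797.
After the shift, demand is Qd = 1451 - 3P.
New equilibrium: 1599 = 6.5P, so P = 246 and Q = 713.
ΔQ = 713 - 797 = -84.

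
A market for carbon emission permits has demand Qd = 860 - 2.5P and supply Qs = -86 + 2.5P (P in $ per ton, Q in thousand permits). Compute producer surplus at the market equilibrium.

At equilibrium Qd = Qs, so 860 - 2.5P = -86 + 2.5P; collecting terms, 946 = 5P and P* = 189.2.
Substitute back: Q* = 860 - 2.5(189.2) = 387.
Supply choke price (Qs = 0): P = 34.4. Producer surplus = ½ × (189.2 - 34.4) × 387 = 29953.8.

Producer surplus = 29953.8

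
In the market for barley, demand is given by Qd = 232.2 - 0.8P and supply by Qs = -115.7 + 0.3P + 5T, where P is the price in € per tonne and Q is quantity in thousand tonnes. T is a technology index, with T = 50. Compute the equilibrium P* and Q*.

P* = 89, Q* = 161

With T = 50, supply is Qs = 134.3 + 0.3P.
At equilibrium Qd = Qs, so 232.2 - 0.8P = 134.3 + 0.3P; collecting terms, 97.9 = 1.1P and P* = 89.
Substitute back: Q* = 232.2 - 0.8(89) = 161.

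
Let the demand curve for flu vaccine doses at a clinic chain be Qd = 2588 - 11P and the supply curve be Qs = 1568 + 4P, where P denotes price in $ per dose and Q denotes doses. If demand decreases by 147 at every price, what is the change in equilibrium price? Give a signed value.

Equating demand and supply, 2588 - 11P = 1568 + 4P gives 15P = 1020, so P* = 68.
Substitute back: Q* = 2588 - 11(68) = 1840.
After the shift, demand is Qd = 2441 - 11P.
New equilibrium: 873 = 15P, so P = 58.2 and Q = 1800.8.
ΔP = 58.2 - 68 = -9.8.

ΔP = -9.8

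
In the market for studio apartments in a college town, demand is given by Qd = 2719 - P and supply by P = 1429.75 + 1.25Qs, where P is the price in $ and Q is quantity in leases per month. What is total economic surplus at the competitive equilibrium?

Solving each curve for Q: Qs = -1143.8 + 0.8P.
Equating demand and supply, 2719 - P = -1143.8 + 0.8P gives 1.8P = 3862.8, so P* = 2146.
Plugging P* into demand: Q* = 2719 - 2146 = 573.
Demand choke price = 2719; supply choke price = 1429.75. CS = ½(2719 - 2146)(573) = 164164.5; PS = ½(2146 - 1429.75)(573) = 205205.625. Total surplus = 369370.125.

Total surplus = 369370.125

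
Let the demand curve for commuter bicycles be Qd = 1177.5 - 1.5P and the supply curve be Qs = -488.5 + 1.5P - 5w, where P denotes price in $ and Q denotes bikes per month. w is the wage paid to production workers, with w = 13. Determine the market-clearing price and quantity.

With w = 13, supply is Qs = -553.5 + 1.5P.
The market clears where 1177.5 - 1.5P = -553.5 + 1.5P. Rearranging, 3P = 1731, hence P* = 577.
From the demand curve, Q* = 1177.5 - 1.5(577) = 312.

P* = 577, Q* = 312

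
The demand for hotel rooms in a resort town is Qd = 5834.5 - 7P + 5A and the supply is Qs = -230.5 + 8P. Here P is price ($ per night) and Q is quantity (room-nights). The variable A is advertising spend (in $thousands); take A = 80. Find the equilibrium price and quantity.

P* = 431, Q* = 3217.5

With A = 80, demand is Qd = 6234.5 - 7P.
At equilibrium Qd = Qs, so 6234.5 - 7P = -230.5 + 8P; collecting terms, 6465 = 15P and P* = 431.
Substitute back: Q* = 6234.5 - 7(431) = 3217.5.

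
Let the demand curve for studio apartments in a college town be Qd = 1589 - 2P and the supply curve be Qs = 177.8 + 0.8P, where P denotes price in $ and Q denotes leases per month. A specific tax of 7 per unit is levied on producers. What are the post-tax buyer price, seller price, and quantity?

Producers keep P_s = P_b - 7 per unit, so supply in terms of the buyer price is Qs = 172.2 + 0.8P_b.
Set Qd = Qs: 1589 - 2P_b = 172.2 + 0.8P_b, so 1416.8 = 2.8P_b and P_b = 506.
So P_s = 499 and the quantity traded is Q = 1589 - 2(506) = 577.

P_b = 506, P_s = 499, Q = 577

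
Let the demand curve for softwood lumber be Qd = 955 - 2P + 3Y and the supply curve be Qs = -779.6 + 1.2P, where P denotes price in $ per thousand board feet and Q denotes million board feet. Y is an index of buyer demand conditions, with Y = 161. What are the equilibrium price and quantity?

With Y = 161, demand is Qd = 1438 - 2P.
At equilibrium Qd = Qs, so 1438 - 2P = -779.6 + 1.2P; collecting terms, 2217.6 = 3.2P and P* = 693.
From the demand curve, Q* = 1438 - 2(693) = 52.

P* = 693, Q* = 52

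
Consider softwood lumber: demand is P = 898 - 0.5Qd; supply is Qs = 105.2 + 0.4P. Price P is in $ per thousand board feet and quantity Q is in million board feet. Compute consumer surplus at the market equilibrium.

Inverting to quantity form: Qd = 1796 - 2P.
At equilibrium Qd = Qs, so 1796 - 2P = 105.2 + 0.4P; collecting terms, 1690.8 = 2.4P and P* = 704.5.
Plugging P* into demand: Q* = 1796 - 2(704.5) = 387.
Demand choke price (Qd = 0): P = 1796/2 = 898. Consumer surplus = ½ × (898 - 704.5) × 387 = 37442.25.

Consumer surplus = 37442.25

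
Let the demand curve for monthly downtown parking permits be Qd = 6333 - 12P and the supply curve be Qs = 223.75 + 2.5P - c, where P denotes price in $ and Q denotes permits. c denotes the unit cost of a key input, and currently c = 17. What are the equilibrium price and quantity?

With c = 17, supply is Qs = 206.75 + 2.5P.
At equilibrium Qd = Qs, so 6333 - 12P = 206.75 + 2.5P; collecting terms, 6126.25 = 14.5P and P* = 422.5.
Plugging P* into demand: Q* = 6333 - 12(422.5) = 1263.

P* = 422.5, Q* = 1263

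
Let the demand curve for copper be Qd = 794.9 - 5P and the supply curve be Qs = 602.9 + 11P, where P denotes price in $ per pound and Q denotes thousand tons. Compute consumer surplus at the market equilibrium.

Consumer surplus = 54007.801

Equating demand and supply, 794.9 - 5P = 602.9 + 11P gives 16P = 192, so P* = 12.
Plugging P* into demand: Q* = 794.9 - 5(12) = 734.9.
Demand choke price (Qd = 0): P = 794.9/5 = 158.98. Consumer surplus = ½ × (158.98 - 12) × 734.9 = 54007.801.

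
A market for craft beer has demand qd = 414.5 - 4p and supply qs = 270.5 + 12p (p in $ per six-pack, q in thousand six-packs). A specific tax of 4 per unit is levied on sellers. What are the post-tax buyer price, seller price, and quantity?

p_b = 12, p_s = 8, q = 366.5

The tax drives a wedge p_b - p_s = 4. Substituting p_s = p_b - 4 into supply: qs = 222.5 + 12p_b.
Equate demand and the shifted supply: 414.5 - 4p_b = 222.5 + 12p_b, giving 16p_b = 192, so p_b = 12.
So p_s = 8 and the quantity traded is q = 414.5 - 4(12) = 366.5.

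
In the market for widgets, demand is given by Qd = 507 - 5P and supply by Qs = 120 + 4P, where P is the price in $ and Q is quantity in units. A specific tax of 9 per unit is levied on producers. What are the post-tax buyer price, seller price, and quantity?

Producers keep P_s = P_b - 9 per unit, so supply in terms of the buyer price is Qs = 84 + 4P_b.
Market clearing requires 507 - 5P_b = 84 + 4P_b; hence 423 = 9P_b and P_b = 47.
Then P_s = 47 - 9 = 38 and Q = 507 - 5(47) = 272.

P_b = 47, P_s = 38, Q = 272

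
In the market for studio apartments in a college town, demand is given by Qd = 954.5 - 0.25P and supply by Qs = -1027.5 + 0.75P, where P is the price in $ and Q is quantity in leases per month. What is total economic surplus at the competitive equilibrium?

Total surplus = 561816

The market clears where 954.5 - 0.25P = -1027.5 + 0.75P. Rearranging, P = 1982, hence P* = 1982.
From the demand curve, Q* = 954.5 - 0.25(1982) = 459.
Demand choke price = 3818; supply choke price = 1370. CS = ½(3818 - 1982)(459) = 421362; PS = ½(1982 - 1370)(459) = 140454. Total surplus = 561816.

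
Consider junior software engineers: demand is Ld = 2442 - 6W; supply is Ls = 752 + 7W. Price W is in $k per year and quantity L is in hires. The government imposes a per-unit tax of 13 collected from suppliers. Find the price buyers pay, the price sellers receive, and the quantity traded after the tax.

With a tax of 13 on suppliers, they supply based on the net price W_s = W_b - 13, so Ls = 661 + 7W_b.
Set Ld = Ls: 2442 - 6W_b = 661 + 7W_b, so 1781 = 13W_b and W_b = 137.
So W_s = 124 and the quantity traded is L = 2442 - 6(137) = 1620.

W_b = 137, W_s = 124, L = 1620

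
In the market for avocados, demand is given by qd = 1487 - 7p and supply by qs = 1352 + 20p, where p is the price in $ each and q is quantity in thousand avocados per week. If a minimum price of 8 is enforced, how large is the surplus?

Evaluating both curves at the floor price 8 gives qd = 1431, qs = 1512.
Surplus = qs - qd = 1512 - 1431 = 81.

Surplus = 81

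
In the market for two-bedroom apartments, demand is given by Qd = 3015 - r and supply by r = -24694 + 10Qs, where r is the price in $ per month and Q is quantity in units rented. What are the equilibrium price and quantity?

r* = 496, Q* = 2519

Solving each curve for Q: Qs = 2469.4 + 0.1r.
The market clears where 3015 - r = 2469.4 + 0.1r. Rearranging, 1.1r = 545.6, hence r* = 496.
Plugging r* into demand: Q* = 3015 - 496 = 2519.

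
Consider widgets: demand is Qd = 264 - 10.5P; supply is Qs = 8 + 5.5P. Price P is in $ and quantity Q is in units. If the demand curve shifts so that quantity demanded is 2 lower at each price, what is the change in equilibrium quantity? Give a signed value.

ΔQ = -0.6875

The market clears where 264 - 10.5P = 8 + 5.5P. Rearranging, 16P = 256, hence P* = 16.
Substitute back: Q* = 264 - 10.5(16) = 96.
After the shift, demand is Qd = 262 - 10.5P.
The new intersection has 254 = 16P, i.e. P = 15.875, Q = 95.3125.
ΔQ = 95.3125 - 96 = -0.6875.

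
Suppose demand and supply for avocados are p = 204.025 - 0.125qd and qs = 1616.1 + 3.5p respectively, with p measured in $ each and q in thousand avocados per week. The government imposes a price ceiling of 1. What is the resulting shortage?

Shortage = 4.6

Inverting to quantity form: qd = 1632.2 - 8p.
With p fixed at 1, quantity demanded is 1624.2 and quantity supplied is 1619.6.
Shortage = qd - qs = 1624.2 - 1619.6 = 4.6.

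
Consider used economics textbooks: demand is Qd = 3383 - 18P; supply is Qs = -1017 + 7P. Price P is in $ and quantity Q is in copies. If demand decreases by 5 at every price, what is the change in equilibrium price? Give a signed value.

Equating demand and supply, 3383 - 18P = -1017 + 7P gives 25P = 4400, so P* = 176.
Substitute back: Q* = 3383 - 18(176) = 215.
After the shift, demand is Qd = 3378 - 18P.
The new intersection has 4395 = 25P, i.e. P = 175.8, Q = 213.6.
ΔP = 175.8 - 176 = -0.2.

ΔP = -0.2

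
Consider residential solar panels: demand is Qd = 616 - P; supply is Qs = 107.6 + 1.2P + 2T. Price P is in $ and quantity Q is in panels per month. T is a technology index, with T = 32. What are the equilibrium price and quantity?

With T = 32, supply is Qs = 171.6 + 1.2P.
At equilibrium Qd = Qs, so 616 - P = 171.6 + 1.2P; collecting terms, 444.4 = 2.2P and P* = 202.
From the demand curve, Q* = 616 - 202 = 414.

P* = 202, Q* = 414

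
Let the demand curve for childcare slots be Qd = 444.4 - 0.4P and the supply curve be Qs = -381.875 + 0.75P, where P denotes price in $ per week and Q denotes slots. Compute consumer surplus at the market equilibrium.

Consumer surplus = 30811.25

Equating demand and supply, 444.4 - 0.4P = -381.875 + 0.75P gives 1.15P = 826.275, so P* = 718.5.
Substitute back: Q* = 444.4 - 0.4(718.5) = 157.
Demand choke price (Qd = 0): P = 444.4/0.4 = 1111. Consumer surplus = ½ × (1111 - 718.5) × 157 = 30811.25.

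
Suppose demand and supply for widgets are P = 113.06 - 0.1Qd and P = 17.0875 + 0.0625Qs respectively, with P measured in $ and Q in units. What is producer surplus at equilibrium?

Rewriting in direct form: Qd = 1130.6 - 10P and Qs = -273.4 + 16P.
Equating demand and supply, 1130.6 - 10P = -273.4 + 16P gives 26P = 1404, so P* = 54.
Plugging P* into demand: Q* = 1130.6 - 10(54) = 590.6.
Supply choke price (Qs = 0): P = 17.0875. Producer surplus = ½ × (54 - 17.0875) × 590.6 = 10900.26125.

Producer surplus = 10900.26125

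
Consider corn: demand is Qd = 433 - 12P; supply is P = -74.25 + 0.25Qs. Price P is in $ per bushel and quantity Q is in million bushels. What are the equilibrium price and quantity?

Inverting to quantity form: Qs = 297 + 4P.
At equilibrium Qd = Qs, so 433 - 12P = 297 + 4P; collecting terms, 136 = 16P and P* = 8.5.
From the demand curve, Q* = 433 - 12(8.5) = 331.

P* = 8.5, Q* = 331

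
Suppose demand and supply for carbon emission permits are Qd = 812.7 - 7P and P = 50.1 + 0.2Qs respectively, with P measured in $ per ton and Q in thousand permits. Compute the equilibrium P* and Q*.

In direct form, Qs = -250.5 + 5P.
The market clears where 812.7 - 7P = -250.5 + 5P. Rearranging, 12P = 1063.2, hence P* = 88.6.
From the demand curve, Q* = 812.7 - 7(88.6) = 192.5.

P* = 88.6, Q* = 192.5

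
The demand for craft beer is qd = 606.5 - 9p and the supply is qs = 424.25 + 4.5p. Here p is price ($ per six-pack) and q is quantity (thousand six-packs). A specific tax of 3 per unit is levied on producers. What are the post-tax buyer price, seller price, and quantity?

The tax drives a wedge p_b - p_s = 3. Substituting p_s = p_b - 3 into supply: qs = 410.75 + 4.5p_b.
Equate demand and the shifted supply: 606.5 - 9p_b = 410.75 + 4.5p_b, giving 13.5p_b = 195.75, so p_b = 14.5.
Then p_s = 14.5 - 3 = 11.5 and q = 606.5 - 9(14.5) = 476.

p_b = 14.5, p_s = 11.5, q = 476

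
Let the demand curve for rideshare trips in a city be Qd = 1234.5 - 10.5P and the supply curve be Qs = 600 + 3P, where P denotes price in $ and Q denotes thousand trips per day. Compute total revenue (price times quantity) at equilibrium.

Total revenue = 34827

The market clears where 1234.5 - 10.5P = 600 + 3P. Rearranging, 13.5P = 634.5, hence P* = 47.
Substitute back: Q* = 1234.5 - 10.5(47) = 741.
Total revenue = P* × Q* = 47 × 741 = 34827.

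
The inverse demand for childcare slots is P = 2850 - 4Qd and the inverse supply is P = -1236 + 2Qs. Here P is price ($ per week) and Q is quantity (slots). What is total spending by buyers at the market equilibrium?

Total spending by buyers = 85806

Inverting to quantity form: Qd = 712.5 - 0.25P and Qs = 618 + 0.5P.
At equilibrium Qd = Qs, so 712.5 - 0.25P = 618 + 0.5P; collecting terms, 94.5 = 0.75P and P* = 126.
Then Q* = 712.5 - 0.25(126) = 681.
Total spending by buyers = P* × Q* = 126 × 681 = 85806.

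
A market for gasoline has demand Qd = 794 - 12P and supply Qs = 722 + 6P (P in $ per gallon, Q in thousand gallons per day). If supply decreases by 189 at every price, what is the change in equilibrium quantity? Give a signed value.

ΔQ = -126

Set Qd = Qs: 794 - 12P = 722 + 6P, so 72 = 18P and P* = 4.
From the demand curve, Q* = 794 - 12(4) = 746.
After the shift, supply is Qs = 533 + 6P.
Re-solving, 18P = 261 gives P = 14.5 and Q = 620.
ΔQ = 620 - 746 = -126.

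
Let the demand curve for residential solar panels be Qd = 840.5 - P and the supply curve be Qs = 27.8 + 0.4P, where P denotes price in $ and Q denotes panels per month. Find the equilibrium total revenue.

Total revenue = 150930

Set Qd = Qs: 840.5 - P = 27.8 + 0.4P, so 812.7 = 1.4P and P* = 580.5.
Plugging P* into demand: Q* = 840.5 - 580.5 = 260.
Total revenue = P* × Q* = 580.5 × 260 = 150930.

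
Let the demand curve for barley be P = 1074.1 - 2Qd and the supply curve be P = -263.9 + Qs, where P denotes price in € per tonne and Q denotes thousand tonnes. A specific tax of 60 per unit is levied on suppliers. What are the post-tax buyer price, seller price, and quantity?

In direct form, Qd = 537.05 - 0.5P and Qs = 263.9 + P.
With a tax of 60 on suppliers, they supply based on the net price P_s = P_b - 60, so Qs = 203.9 + P_b.
Set Qd = Qs: 537.05 - 0.5P_b = 203.9 + P_b, so 333.15 = 1.5P_b and P_b = 222.1.
Then P_s = 222.1 - 60 = 162.1 and Q = 537.05 - 0.5(222.1) = 426.

P_b = 222.1, P_s = 162.1, Q = 426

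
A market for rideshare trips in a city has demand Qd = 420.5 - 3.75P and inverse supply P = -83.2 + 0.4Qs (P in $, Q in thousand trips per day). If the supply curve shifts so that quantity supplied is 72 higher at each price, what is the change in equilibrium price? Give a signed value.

ΔP = -11.52

Solving each curve for Q: Qs = 208 + 2.5P.
At equilibrium Qd = Qs, so 420.5 - 3.75P = 208 + 2.5P; collecting terms, 212.5 = 6.25P and P* = 34.
Plugging P* into demand: Q* = 420.5 - 3.75(34) = 293.
After the shift, supply is Qs = 280 + 2.5P.
Re-solving, 6.25P = 140.5 gives P = 22.48 and Q = 336.2.
ΔP = 22.48 - 34 = -11.52.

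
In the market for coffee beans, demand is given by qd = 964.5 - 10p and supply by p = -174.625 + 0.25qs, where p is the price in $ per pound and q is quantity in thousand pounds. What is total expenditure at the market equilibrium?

Solving each curve for q: qs = 698.5 + 4p.
The market clears where 964.5 - 10p = 698.5 + 4p. Rearranging, 14p = 266, hence p* = 19.
Substitute back: q* = 964.5 - 10(19) = 774.5.
Total expenditure = p* × q* = 19 × 774.5 = 14715.5.

Total expenditure = 14715.5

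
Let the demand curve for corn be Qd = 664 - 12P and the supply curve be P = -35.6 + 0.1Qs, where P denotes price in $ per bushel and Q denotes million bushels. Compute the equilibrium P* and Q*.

P* = 14, Q* = 496

Inverting to quantity form: Qs = 356 + 10P.
At equilibrium Qd = Qs, so 664 - 12P = 356 + 10P; collecting terms, 308 = 22P and P* = 14.
Plugging P* into demand: Q* = 664 - 12(14) = 496.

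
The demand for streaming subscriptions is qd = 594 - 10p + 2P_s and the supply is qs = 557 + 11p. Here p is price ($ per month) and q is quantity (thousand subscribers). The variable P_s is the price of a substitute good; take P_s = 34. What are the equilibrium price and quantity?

p* = 5, q* = 612

With P_s = 34, demand is qd = 662 - 10p.
Set qd = qs: 662 - 10p = 557 + 11p, so 105 = 21p and p* = 5.
Substitute back: q* = 662 - 10(5) = 612.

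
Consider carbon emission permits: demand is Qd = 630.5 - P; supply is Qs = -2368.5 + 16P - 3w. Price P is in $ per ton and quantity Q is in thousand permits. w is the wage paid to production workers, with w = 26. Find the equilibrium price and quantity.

With w = 26, supply is Qs = -2446.5 + 16P.
At equilibrium Qd = Qs, so 630.5 - P = -2446.5 + 16P; collecting terms, 3077 = 17P and P* = 181.
Substitute back: Q* = 630.5 - 181 = 449.5.

P* = 181, Q* = 449.5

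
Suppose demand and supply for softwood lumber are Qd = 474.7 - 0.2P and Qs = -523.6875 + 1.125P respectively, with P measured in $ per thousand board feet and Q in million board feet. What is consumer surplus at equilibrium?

Equating demand and supply, 474.7 - 0.2P = -523.6875 + 1.125P gives 1.325P = 998.3875, so P* = 753.5.
From the demand curve, Q* = 474.7 - 0.2(753.5) = 324.
Demand choke price (Qd = 0): P = 474.7/0.2 = 2373.5. Consumer surplus = ½ × (2373.5 - 753.5) × 324 = 262440.

Consumer surplus = 262440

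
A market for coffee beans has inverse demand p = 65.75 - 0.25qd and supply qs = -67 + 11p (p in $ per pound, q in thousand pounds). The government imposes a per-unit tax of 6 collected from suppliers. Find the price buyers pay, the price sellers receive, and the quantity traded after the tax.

Rewriting in direct form: qd = 263 - 4p.
Suppliers keep p_s = p_b - 6 per unit, so supply in terms of the buyer price is qs = -133 + 11p_b.
Set qd = qs: 263 - 4p_b = -133 + 11p_b, so 396 = 15p_b and p_b = 26.4.
Then p_s = 26.4 - 6 = 20.4 and q = 263 - 4(26.4) = 157.4.

p_b = 26.4, p_s = 20.4, q = 157.4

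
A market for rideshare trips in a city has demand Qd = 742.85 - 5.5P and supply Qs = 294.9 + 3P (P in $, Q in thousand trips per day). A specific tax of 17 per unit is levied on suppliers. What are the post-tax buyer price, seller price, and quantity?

The tax drives a wedge P_b - P_s = 17. Substituting P_s = P_b - 17 into supply: Qs = 243.9 + 3P_b.
Equate demand and the shifted supply: 742.85 - 5.5P_b = 243.9 + 3P_b, giving 8.5P_b = 498.95, so P_b = 58.7.
Then P_s = 58.7 - 17 = 41.7 and Q = 742.85 - 5.5(58.7) = 420.

P_b = 58.7, P_s = 41.7, Q = 420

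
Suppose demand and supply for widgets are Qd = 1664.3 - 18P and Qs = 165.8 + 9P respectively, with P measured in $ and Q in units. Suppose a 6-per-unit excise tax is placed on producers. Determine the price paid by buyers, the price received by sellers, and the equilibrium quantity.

P_b = 57.5, P_s = 51.5, Q = 629.3

With a tax of 6 on producers, they supply based on the net price P_s = P_b - 6, so Qs = 111.8 + 9P_b.
Set Qd = Qs: 1664.3 - 18P_b = 111.8 + 9P_b, so 1552.5 = 27P_b and P_b = 57.5.
So P_s = 51.5 and the quantity traded is Q = 1664.3 - 18(57.5) = 629.3.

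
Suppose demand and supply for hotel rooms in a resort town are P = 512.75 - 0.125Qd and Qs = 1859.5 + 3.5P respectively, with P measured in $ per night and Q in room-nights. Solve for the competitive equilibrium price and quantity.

P* = 195, Q* = 2542

Solving each curve for Q: Qd = 4102 - 8P.
Set Qd = Qs: 4102 - 8P = 1859.5 + 3.5P, so 2242.5 = 11.5P and P* = 195.
Plugging P* into demand: Q* = 4102 - 8(195) = 2542.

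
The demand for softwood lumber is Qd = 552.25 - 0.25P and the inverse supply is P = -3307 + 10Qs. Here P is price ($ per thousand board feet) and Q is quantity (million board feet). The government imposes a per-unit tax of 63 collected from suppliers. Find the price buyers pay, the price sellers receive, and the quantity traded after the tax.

P_b = 651, P_s = 588, Q = 389.5

In direct form, Qs = 330.7 + 0.1P.
Suppliers keep P_s = P_b - 63 per unit, so supply in terms of the buyer price is Qs = 324.4 + 0.1P_b.
Market clearing requires 552.25 - 0.25P_b = 324.4 + 0.1P_b; hence 227.85 = 0.35P_b and P_b = 651.
Then P_s = 651 - 63 = 588 and Q = 552.25 - 0.25(651) = 389.5.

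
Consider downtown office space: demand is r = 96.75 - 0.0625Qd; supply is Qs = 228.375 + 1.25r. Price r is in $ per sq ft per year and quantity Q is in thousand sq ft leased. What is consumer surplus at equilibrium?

Inverting to quantity form: Qd = 1548 - 16r.
Set Qd = Qs: 1548 - 16r = 228.375 + 1.25r, so 1319.625 = 17.25r and r* = 76.5.
Plugging r* into demand: Q* = 1548 - 16(76.5) = 324.
Demand choke price (Qd = 0): r = 1548/16 = 96.75. Consumer surplus = ½ × (96.75 - 76.5) × 324 = 3280.5.

Consumer surplus = 3280.5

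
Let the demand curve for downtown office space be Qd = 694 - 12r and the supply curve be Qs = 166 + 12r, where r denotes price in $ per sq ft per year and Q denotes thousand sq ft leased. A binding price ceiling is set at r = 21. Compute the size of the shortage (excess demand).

With r fixed at 21, quantity demanded is 442 and quantity supplied is 418.
Shortage = Qd - Qs = 442 - 418 = 24.

Shortage = 24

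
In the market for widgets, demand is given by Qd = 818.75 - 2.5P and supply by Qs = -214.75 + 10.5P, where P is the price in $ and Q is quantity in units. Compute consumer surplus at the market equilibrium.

The market clears where 818.75 - 2.5P = -214.75 + 10.5P. Rearranging, 13P = 1033.5, hence P* = 79.5.
From the demand curve, Q* = 818.75 - 2.5(79.5) = 620.
Demand choke price (Qd = 0): P = 818.75/2.5 = 327.5. Consumer surplus = ½ × (327.5 - 79.5) × 620 = 76880.

Consumer surplus = 76880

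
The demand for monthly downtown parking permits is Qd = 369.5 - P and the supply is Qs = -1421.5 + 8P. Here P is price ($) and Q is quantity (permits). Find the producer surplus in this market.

Producer surplus = 1816.890625

Equating demand and supply, 369.5 - P = -1421.5 + 8P gives 9P = 1791, so P* = 199.
Then Q* = 369.5 - 199 = 170.5.
Supply choke price (Qs = 0): P = 177.6875. Producer surplus = ½ × (199 - 177.6875) × 170.5 = 1816.890625.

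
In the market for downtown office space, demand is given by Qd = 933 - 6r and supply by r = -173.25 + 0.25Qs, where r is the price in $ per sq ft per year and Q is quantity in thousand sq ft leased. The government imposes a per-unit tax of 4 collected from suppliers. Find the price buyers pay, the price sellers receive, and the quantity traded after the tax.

In direct form, Qs = 693 + 4r.
Suppliers keep r_s = r_b - 4 per unit, so supply in terms of the buyer price is Qs = 677 + 4r_b.
Market clearing requires 933 - 6r_b = 677 + 4r_b; hence 256 = 10r_b and r_b = 25.6.
So r_s = 21.6 and the quantity traded is Q = 933 - 6(25.6) = 779.4.

r_b = 25.6, r_s = 21.6, Q = 779.4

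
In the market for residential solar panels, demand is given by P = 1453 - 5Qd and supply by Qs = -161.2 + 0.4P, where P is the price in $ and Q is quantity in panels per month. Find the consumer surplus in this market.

In direct form, Qd = 290.6 - 0.2P.
Equating demand and supply, 290.6 - 0.2P = -161.2 + 0.4P gives 0.6P = 451.8, so P* = 753.
Plugging P* into demand: Q* = 290.6 - 0.2(753) = 140.
Demand choke price (Qd = 0): P = 290.6/0.2 = 1453. Consumer surplus = ½ × (1453 - 753) × 140 = 49000.

Consumer surplus = 49000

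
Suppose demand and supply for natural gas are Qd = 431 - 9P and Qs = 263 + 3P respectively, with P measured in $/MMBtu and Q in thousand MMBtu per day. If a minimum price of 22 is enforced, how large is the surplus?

With P fixed at 22, quantity demanded is 233 and quantity supplied is 329.
Surplus = Qs - Qd = 329 - 233 = 96.

Surplus = 96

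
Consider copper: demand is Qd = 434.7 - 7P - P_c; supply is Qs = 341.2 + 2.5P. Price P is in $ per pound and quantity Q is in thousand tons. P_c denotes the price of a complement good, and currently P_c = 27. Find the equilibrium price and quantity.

P* = 7, Q* = 358.7

With P_c = 27, demand is Qd = 407.7 - 7P.
The market clears where 407.7 - 7P = 341.2 + 2.5P. Rearranging, 9.5P = 66.5, hence P* = 7.
From the demand curve, Q* = 407.7 - 7(7) = 358.7.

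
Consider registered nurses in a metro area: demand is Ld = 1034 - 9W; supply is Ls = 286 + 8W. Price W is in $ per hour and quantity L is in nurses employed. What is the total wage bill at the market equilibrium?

The total wage bill = 28072

Equating demand and supply, 1034 - 9W = 286 + 8W gives 17W = 748, so W* = 44.
Substitute back: L* = 1034 - 9(44) = 638.
The total wage bill = W* × L* = 44 × 638 = 28072.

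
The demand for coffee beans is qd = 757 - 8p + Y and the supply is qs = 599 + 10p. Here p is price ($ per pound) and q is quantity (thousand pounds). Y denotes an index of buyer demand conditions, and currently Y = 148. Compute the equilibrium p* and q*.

With Y = 148, demand is qd = 905 - 8p.
Set qd = qs: 905 - 8p = 599 + 10p, so 306 = 18p and p* = 17.
Plugging p* into demand: q* = 905 - 8(17) = 769.

p* = 17, q* = 769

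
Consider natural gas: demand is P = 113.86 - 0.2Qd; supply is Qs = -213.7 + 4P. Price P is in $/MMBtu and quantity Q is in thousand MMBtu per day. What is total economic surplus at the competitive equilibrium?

Total surplus = 4058.21025

Inverting to quantity form: Qd = 569.3 - 5P.
Set Qd = Qs: 569.3 - 5P = -213.7 + 4P, so 783 = 9P and P* = 87.
Plugging P* into demand: Q* = 569.3 - 5(87) = 134.3.
Demand choke price = 113.86; supply choke price = 53.425. CS = ½(113.86 - 87)(134.3) = 1803.649; PS = ½(87 - 53.425)(134.3) = 2254.56125. Total surplus = 4058.21025.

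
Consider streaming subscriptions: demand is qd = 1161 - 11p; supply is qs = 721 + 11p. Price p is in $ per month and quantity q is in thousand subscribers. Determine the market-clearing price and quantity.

Equating demand and supply, 1161 - 11p = 721 + 11p gives 22p = 440, so p* = 20.
Then q* = 1161 - 11(20) = 941.

p* = 20, q* = 941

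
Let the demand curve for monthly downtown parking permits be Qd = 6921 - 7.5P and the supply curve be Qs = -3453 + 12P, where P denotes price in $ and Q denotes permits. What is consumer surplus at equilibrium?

At equilibrium Qd = Qs, so 6921 - 7.5P = -3453 + 12P; collecting terms, 10374 = 19.5P and P* = 532.
Plugging P* into demand: Q* = 6921 - 7.5(532) = 2931.
Demand choke price (Qd = 0): P = 6921/7.5 = 922.8. Consumer surplus = ½ × (922.8 - 532) × 2931 = 572717.4.

Consumer surplus = 572717.4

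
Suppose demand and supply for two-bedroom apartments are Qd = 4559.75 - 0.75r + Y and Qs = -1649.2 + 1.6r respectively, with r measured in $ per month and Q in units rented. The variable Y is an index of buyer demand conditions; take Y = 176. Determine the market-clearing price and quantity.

With Y = 176, demand is Qd = 4735.75 - 0.75r.
The market clears where 4735.75 - 0.75r = -1649.2 + 1.6r. Rearranging, 2.35r = 6384.95, hence r* = 2717.
Then Q* = 4735.75 - 0.75(2717) = 2698.

r* = 2717, Q* = 2698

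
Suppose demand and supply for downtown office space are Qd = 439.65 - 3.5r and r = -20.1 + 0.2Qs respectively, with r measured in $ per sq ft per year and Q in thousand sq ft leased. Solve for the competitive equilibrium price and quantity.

r* = 39.9, Q* = 300

Solving each curve for Q: Qs = 100.5 + 5r.
Set Qd = Qs: 439.65 - 3.5r = 100.5 + 5r, so 339.15 = 8.5r and r* = 39.9.
Plugging r* into demand: Q* = 439.65 - 3.5(39.9) = 300.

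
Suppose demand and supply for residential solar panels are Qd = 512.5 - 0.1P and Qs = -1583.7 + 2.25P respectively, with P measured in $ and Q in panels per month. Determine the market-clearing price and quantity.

Set Qd = Qs: 512.5 - 0.1P = -1583.7 + 2.25P, so 2096.2 = 2.35P and P* = 892.
Plugging P* into demand: Q* = 512.5 - 0.1(892) = 423.3.

P* = 892, Q* = 423.3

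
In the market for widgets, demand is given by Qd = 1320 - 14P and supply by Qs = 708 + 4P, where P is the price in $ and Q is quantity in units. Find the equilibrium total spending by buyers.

At equilibrium Qd = Qs, so 1320 - 14P = 708 + 4P; collecting terms, 612 = 18P and P* = 34.
From the demand curve, Q* = 1320 - 14(34) = 844.
Total spending by buyers = P* × Q* = 34 × 844 = 28696.

Total spending by buyers = 28696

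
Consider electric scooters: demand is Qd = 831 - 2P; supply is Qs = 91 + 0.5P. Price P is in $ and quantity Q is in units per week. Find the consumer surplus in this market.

Consumer surplus = 14280.25

The market clears where 831 - 2P = 91 + 0.5P. Rearranging, 2.5P = 740, hence P* = 296.
From the demand curve, Q* = 831 - 2(296) = 239.
Demand choke price (Qd = 0): P = 831/2 = 415.5. Consumer surplus = ½ × (415.5 - 296) × 239 = 14280.25.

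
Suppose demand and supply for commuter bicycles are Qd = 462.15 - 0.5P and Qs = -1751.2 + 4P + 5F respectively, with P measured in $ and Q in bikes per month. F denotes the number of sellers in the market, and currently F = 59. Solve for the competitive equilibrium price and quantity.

With F = 59, supply is Qs = -1456.2 + 4P.
Equating demand and supply, 462.15 - 0.5P = -1456.2 + 4P gives 4.5P = 1918.35, so P* = 426.3.
Plugging P* into demand: Q* = 462.15 - 0.5(426.3) = 249.

P* = 426.3, Q* = 249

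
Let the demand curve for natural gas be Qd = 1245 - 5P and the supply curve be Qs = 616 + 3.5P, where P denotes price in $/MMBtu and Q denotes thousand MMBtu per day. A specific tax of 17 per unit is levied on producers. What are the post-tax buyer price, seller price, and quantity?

Producers keep P_s = P_b - 17 per unit, so supply in terms of the buyer price is Qs = 556.5 + 3.5P_b.
Set Qd = Qs: 1245 - 5P_b = 556.5 + 3.5P_b, so 688.5 = 8.5P_b and P_b = 81.
So P_s = 64 and the quantity traded is Q = 1245 - 5(81) = 840.

P_b = 81, P_s = 64, Q = 840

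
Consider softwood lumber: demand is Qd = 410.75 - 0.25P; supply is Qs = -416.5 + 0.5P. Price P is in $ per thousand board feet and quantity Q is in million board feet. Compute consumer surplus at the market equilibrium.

Consumer surplus = 36450

Set Qd = Qs: 410.75 - 0.25P = -416.5 + 0.5P, so 827.25 = 0.75P and P* = 1103.
Then Q* = 410.75 - 0.25(1103) = 135.
Demand choke price (Qd = 0): P = 410.75/0.25 = 1643. Consumer surplus = ½ × (1643 - 1103) × 135 = 36450.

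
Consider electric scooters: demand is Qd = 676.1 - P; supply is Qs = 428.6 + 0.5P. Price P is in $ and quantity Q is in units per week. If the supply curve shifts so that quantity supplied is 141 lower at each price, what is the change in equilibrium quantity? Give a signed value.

ΔQ = -94

The market clears where 676.1 - P = 428.6 + 0.5P. Rearranging, 1.5P = 247.5, hence P* = 165.
From the demand curve, Q* = 676.1 - 165 = 511.1.
After the shift, supply is Qs = 287.6 + 0.5P.
The new intersection has 388.5 = 1.5P, i.e. P = 259, Q = 417.1.
ΔQ = 417.1 - 511.1 = -94.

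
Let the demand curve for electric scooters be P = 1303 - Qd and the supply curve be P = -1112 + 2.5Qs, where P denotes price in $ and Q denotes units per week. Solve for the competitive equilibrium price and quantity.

Inverting to quantity form: Qd = 1303 - P and Qs = 444.8 + 0.4P.
Equating demand and supply, 1303 - P = 444.8 + 0.4P gives 1.4P = 858.2, so P* = 613.
Then Q* = 1303 - 613 = 690.

P* = 613, Q* = 690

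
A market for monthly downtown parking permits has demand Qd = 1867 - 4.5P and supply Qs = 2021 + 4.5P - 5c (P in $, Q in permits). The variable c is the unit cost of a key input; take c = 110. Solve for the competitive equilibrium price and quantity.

With c = 110, supply is Qs = 1471 + 4.5P.
The market clears where 1867 - 4.5P = 1471 + 4.5P. Rearranging, 9P = 396, hence P* = 44.
Substitute back: Q* = 1867 - 4.5(44) = 1669.

P* = 44, Q* = 1669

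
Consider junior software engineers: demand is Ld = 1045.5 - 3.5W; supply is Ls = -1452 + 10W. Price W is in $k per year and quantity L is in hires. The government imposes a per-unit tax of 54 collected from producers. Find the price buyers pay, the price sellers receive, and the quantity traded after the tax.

With a tax of 54 on producers, they supply based on the net price W_s = W_b - 54, so Ls = -1992 + 10W_b.
Equate demand and the shifted supply: 1045.5 - 3.5W_b = -1992 + 10W_b, giving 13.5W_b = 3037.5, so W_b = 225.
Then W_s = 225 - 54 = 171 and L = 1045.5 - 3.5(225) = 258.

W_b = 225, W_s = 171, L = 258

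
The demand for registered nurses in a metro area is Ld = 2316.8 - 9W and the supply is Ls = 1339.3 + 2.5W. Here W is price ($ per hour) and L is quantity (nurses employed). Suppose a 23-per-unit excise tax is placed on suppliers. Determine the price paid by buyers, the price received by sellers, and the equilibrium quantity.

The tax drives a wedge W_b - W_s = 23. Substituting W_s = W_b - 23 into supply: Ls = 1281.8 + 2.5W_b.
Set Ld = Ls: 2316.8 - 9W_b = 1281.8 + 2.5W_b, so 1035 = 11.5W_b and W_b = 90.
Then W_s = 90 - 23 = 67 and L = 2316.8 - 9(90) = 1506.8.

W_b = 90, W_s = 67, L = 1506.8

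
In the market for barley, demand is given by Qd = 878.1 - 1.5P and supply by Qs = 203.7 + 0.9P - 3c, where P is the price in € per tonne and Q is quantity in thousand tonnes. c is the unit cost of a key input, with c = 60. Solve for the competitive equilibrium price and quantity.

With c = 60, supply is Qs = 23.7 + 0.9P.
At equilibrium Qd = Qs, so 878.1 - 1.5P = 23.7 + 0.9P; collecting terms, 854.4 = 2.4P and P* = 356.
From the demand curve, Q* = 878.1 - 1.5(356) = 344.1.

P* = 356, Q* = 344.1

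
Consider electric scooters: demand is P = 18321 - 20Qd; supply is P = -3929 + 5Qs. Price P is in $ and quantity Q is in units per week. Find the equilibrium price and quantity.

P* = 521, Q* = 890

Inverting to quantity form: Qd = 916.05 - 0.05P and Qs = 785.8 + 0.2P.
Equating demand and supply, 916.05 - 0.05P = 785.8 + 0.2P gives 0.25P = 130.25, so P* = 521.
Then Q* = 916.05 - 0.05(521) = 890.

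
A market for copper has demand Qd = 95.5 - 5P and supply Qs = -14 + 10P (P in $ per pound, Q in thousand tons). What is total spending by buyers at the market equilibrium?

Equating demand and supply, 95.5 - 5P = -14 + 10P gives 15P = 109.5, so P* = 7.3.
Substitute back: Q* = 95.5 - 5(7.3) = 59.
Total spending by buyers = P* × Q* = 7.3 × 59 = 430.7.

Total spending by buyers = 430.7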